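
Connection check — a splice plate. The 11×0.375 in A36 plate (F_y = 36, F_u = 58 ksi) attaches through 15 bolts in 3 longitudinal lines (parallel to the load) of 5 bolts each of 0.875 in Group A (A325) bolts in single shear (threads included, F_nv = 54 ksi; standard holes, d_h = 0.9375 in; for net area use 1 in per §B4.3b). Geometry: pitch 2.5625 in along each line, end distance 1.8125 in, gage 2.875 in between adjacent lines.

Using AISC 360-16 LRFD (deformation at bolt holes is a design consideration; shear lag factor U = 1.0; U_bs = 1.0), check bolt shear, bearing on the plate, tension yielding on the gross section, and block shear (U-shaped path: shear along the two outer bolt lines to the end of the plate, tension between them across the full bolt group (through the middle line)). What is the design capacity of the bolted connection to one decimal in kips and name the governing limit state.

Bolt shear: A_b = π(0.875)²/4 = 0.60132 in². φR_n = 0.75 × 54 × 0.60132 × 15 × 1 = 365.3 kips.
Bearing (0.375 in plate, F_u = 58 ksi): end bolts L_c = 1.8125 − 0.9375/2 = 1.34375, R_n = min(1.2×1.34375×0.375×58, 2.4×0.875×0.375×58) = 35.072 kips/bolt; interior L_c = 2.5625 − 0.9375 = 1.625, R_n = 42.413 kips/bolt. φR_n = 0.75 × (3×35.072 + 12×42.413) = 460.6 kips.
Tension yield (gross): A_g = 11×0.375 = 4.125 in². φR_n = 0.90 × 36 × 4.125 = 133.7 kips.
Block shear: shear path 2×[1.8125+4×2.5625] = 2×12.0625 in, A_gv = 9.0469, A_nv = 2×(12.0625 − 4.5×1)×0.375 = 5.6719 in²; tension across gage: (5.75 − 2×1)×0.375 = 1.4063 in². R_n = min(0.6×58×5.6719, 0.6×36×9.0469) + 1.0×58×1.4063 = min(197.38, 195.41) + 81.565 = 276.98 kips. φR_n = 0.75 × 276.98 = 207.7 kips.
Governing: min(365.3, 460.6, 133.7, 207.7) = 133.7 kips → gross-section yield.

133.7 kips (gross-section yield governs)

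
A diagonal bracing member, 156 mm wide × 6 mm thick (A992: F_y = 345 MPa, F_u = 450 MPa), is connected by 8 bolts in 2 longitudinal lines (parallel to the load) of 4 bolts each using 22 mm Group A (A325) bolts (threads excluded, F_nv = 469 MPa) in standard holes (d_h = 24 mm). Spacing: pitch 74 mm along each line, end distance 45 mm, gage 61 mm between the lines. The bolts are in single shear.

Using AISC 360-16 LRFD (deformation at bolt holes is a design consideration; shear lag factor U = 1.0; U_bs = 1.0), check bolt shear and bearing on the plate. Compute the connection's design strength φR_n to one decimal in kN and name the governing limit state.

Bolt shear: A_b = π(22)²/4 = 380.13 mm². φR_n = 0.75 × 469 × 380.13 × 8 × 1 = 1069.7 kN.
Bearing (6 mm plate, F_u = 450 MPa): end bolts L_c = 45 − 24/2 = 33, R_n = min(1.2×33×6×450, 2.4×22×6×450) = 106.92 kN/bolt; interior L_c = 74 − 24 = 50, R_n = 142.56 kN/bolt. φR_n = 0.75 × (2×106.92 + 6×142.56) = 801.9 kN.
Governing: min(1069.7, 801.9) = 801.9 kN → bearing.

801.9 kN (bearing governs)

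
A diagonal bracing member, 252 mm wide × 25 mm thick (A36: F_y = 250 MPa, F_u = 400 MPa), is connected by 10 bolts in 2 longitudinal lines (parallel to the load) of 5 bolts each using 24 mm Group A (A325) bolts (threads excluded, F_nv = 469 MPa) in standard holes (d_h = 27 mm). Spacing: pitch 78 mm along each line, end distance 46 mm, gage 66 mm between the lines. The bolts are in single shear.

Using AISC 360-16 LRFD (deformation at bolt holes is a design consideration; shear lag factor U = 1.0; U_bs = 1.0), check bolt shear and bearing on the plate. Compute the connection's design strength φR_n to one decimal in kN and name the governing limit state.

1591.3 kN (bolt shear governs)

Bolt shear: A_b = π(24)²/4 = 452.39 mm². φR_n = 0.75 × 469 × 452.39 × 10 × 1 = 1591.3 kN.
Bearing (25 mm plate, F_u = 400 MPa): end bolts L_c = 46 − 27/2 = 32.5, R_n = min(1.2×32.5×25×400, 2.4×24×25×400) = 390 kN/bolt; interior L_c = 78 − 27 = 51, R_n = 576 kN/bolt. φR_n = 0.75 × (2×390 + 8×576) = 4041.0 kN.
Governing: min(1591.3, 4041.0) = 1591.3 kN → bolt shear.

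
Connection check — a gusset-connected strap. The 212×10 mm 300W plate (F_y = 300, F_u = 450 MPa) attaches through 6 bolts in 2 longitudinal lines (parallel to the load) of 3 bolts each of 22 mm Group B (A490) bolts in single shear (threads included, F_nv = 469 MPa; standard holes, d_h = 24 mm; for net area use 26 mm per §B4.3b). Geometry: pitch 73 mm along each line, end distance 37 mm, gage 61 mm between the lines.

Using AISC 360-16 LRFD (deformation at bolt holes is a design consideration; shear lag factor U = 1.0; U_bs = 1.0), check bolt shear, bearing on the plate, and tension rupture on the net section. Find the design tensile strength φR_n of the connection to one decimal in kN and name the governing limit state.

Bolt shear: A_b = π(22)²/4 = 380.13 mm². φR_n = 0.75 × 469 × 380.13 × 6 × 1 = 802.3 kN.
Bearing (10 mm plate, F_u = 450 MPa): end bolts L_c = 37 − 24/2 = 25, R_n = min(1.2×25×10×450, 2.4×22×10×450) = 135 kN/bolt; interior L_c = 73 − 24 = 49, R_n = 237.6 kN/bolt. φR_n = 0.75 × (2×135 + 4×237.6) = 915.3 kN.
Tension rupture (net): A_n = (212 − 2×26)×10 = 1600 mm² (U = 1.0, A_e = A_n). φR_n = 0.75 × 450 × 1600 = 540.0 kN.
Governing: min(802.3, 915.3, 540.0) = 540.0 kN → net-section rupture.

540.0 kN (net-section rupture governs)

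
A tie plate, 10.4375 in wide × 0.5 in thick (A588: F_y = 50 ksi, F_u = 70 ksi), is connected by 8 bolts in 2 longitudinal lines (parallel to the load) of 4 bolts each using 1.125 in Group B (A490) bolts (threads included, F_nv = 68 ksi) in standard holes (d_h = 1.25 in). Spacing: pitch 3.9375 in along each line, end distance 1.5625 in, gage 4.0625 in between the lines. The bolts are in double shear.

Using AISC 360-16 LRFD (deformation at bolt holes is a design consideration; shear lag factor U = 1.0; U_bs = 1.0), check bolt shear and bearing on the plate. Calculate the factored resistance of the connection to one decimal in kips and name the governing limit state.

Bolt shear: A_b = π(1.125)²/4 = 0.99402 in². φR_n = 0.75 × 68 × 0.99402 × 8 × 2 = 811.1 kips.
Bearing (0.5 in plate, F_u = 70 ksi): end bolts L_c = 1.5625 − 1.25/2 = 0.9375, R_n = min(1.2×0.9375×0.5×70, 2.4×1.125×0.5×70) = 39.375 kips/bolt; interior L_c = 3.9375 − 1.25 = 2.6875, R_n = 94.5 kips/bolt. φR_n = 0.75 × (2×39.375 + 6×94.5) = 484.3 kips.
Governing: min(811.1, 484.3) = 484.3 kips → bearing.

484.3 kips (bearing governs)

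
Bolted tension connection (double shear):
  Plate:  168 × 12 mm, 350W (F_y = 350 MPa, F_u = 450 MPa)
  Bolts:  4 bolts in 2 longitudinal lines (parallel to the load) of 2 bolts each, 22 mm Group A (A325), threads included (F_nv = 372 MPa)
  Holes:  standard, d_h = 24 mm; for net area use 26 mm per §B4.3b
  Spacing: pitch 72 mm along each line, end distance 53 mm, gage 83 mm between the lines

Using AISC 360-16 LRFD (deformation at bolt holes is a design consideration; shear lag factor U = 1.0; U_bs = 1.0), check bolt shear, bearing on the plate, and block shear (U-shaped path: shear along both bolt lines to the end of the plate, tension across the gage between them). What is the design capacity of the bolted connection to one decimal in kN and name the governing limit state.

648.8 kN (block shear governs)

Bolt shear: A_b = π(22)²/4 = 380.13 mm². φR_n = 0.75 × 372 × 380.13 × 4 × 2 = 848.5 kN.
Bearing (12 mm plate, F_u = 450 MPa): end bolts L_c = 53 − 24/2 = 41, R_n = min(1.2×41×12×450, 2.4×22×12×450) = 265.68 kN/bolt; interior L_c = 72 − 24 = 48, R_n = 285.12 kN/bolt. φR_n = 0.75 × (2×265.68 + 2×285.12) = 826.2 kN.
Block shear: shear path 2×[53+1×72] = 2×125 mm, A_gv = 3000, A_nv = 2×(125 − 1.5×26)×12 = 2064 mm²; tension across gage: (83 − 1×26)×12 = 684 mm². R_n = min(0.6×450×2064, 0.6×350×3000) + 1.0×450×684 = min(557.28, 630) + 307.8 = 865.08 kN. φR_n = 0.75 × 865.08 = 648.8 kN.
Governing: min(848.5, 826.2, 648.8) = 648.8 kN → block shear.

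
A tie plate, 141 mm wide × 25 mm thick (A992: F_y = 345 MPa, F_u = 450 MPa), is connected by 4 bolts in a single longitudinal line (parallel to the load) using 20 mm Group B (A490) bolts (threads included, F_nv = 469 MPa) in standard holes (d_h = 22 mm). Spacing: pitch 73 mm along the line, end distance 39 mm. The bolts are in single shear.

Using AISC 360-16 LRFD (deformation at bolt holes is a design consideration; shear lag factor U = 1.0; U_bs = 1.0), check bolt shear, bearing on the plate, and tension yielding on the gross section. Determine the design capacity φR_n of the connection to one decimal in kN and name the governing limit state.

Bolt shear: A_b = π(20)²/4 = 314.16 mm². φR_n = 0.75 × 469 × 314.16 × 4 × 1 = 442.0 kN.
Bearing (25 mm plate, F_u = 450 MPa): end bolts L_c = 39 − 22/2 = 28, R_n = min(1.2×28×25×450, 2.4×20×25×450) = 378 kN/bolt; interior L_c = 73 − 22 = 51, R_n = 540 kN/bolt. φR_n = 0.75 × (1×378 + 3×540) = 1498.5 kN.
Tension yield (gross): A_g = 141×25 = 3525 mm². φR_n = 0.90 × 345 × 3525 = 1094.5 kN.
Governing: min(442.0, 1498.5, 1094.5) = 442.0 kN → bolt shear.

442.0 kN (bolt shear governs)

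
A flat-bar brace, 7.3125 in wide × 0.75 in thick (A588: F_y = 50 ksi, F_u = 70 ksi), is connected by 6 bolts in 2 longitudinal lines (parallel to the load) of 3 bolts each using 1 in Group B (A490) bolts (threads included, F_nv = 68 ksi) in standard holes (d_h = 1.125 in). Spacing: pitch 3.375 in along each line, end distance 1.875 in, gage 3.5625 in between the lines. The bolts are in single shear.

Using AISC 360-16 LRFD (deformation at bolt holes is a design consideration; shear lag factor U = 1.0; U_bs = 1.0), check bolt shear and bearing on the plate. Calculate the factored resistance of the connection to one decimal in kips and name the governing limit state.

240.3 kips (bolt shear governs)

Bolt shear: A_b = π(1)²/4 = 0.7854 in². φR_n = 0.75 × 68 × 0.7854 × 6 × 1 = 240.3 kips.
Bearing (0.75 in plate, F_u = 70 ksi): end bolts L_c = 1.875 − 1.125/2 = 1.3125, R_n = min(1.2×1.3125×0.75×70, 2.4×1×0.75×70) = 82.688 kips/bolt; interior L_c = 3.375 − 1.125 = 2.25, R_n = 126 kips/bolt. φR_n = 0.75 × (2×82.688 + 4×126) = 502.0 kips.
Governing: min(240.3, 502.0) = 240.3 kips → bolt shear.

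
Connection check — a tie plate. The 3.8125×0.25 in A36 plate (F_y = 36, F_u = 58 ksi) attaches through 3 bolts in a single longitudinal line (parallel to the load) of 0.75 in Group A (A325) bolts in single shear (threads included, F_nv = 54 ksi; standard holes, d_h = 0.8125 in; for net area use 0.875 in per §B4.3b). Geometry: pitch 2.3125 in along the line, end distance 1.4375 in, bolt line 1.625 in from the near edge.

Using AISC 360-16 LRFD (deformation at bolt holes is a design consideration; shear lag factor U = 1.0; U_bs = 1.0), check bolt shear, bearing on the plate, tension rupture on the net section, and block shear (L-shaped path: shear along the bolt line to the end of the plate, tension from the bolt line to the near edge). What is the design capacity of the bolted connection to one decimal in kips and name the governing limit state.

Bolt shear: A_b = π(0.75)²/4 = 0.44179 in². φR_n = 0.75 × 54 × 0.44179 × 3 × 1 = 53.7 kips.
Bearing (0.25 in plate, F_u = 58 ksi): end bolts L_c = 1.4375 − 0.8125/2 = 1.03125, R_n = min(1.2×1.03125×0.25×58, 2.4×0.75×0.25×58) = 17.944 kips/bolt; interior L_c = 2.3125 − 0.8125 = 1.5, R_n = 26.1 kips/bolt. φR_n = 0.75 × (1×17.944 + 2×26.1) = 52.6 kips.
Tension rupture (net): A_n = (3.8125 − 1×0.875)×0.25 = 0.73438 in² (U = 1.0, A_e = A_n). φR_n = 0.75 × 58 × 0.73438 = 31.9 kips.
Block shear: shear path 1×[1.4375+2×2.3125] = 1×6.0625 in, A_gv = 1.5156, A_nv = 1×(6.0625 − 2.5×0.875)×0.25 = 0.96875 in²; tension to near edge: (1.625 − 0.5×0.875)×0.25 = 0.29688 in². R_n = min(0.6×58×0.96875, 0.6×36×1.5156) + 1.0×58×0.29688 = min(33.713, 32.737) + 17.219 = 49.956 kips. φR_n = 0.75 × 49.956 = 37.5 kips.
Governing: min(53.7, 52.6, 31.9, 37.5) = 31.9 kips → net-section rupture.

31.9 kips (net-section rupture governs)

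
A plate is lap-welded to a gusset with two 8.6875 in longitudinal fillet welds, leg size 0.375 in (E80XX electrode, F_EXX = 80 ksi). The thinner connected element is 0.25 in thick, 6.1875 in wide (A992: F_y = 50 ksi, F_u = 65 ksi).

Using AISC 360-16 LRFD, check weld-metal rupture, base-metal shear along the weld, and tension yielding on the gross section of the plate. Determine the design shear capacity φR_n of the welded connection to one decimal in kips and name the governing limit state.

69.6 kips (gross-section yield governs)

Weld metal: throat = 0.707×0.375 = 0.26513 in, L = 2×8.6875 = 17.375 in. φR_n = 0.75 × 0.6 × 80 × 0.26513 × 17.375 = 165.8 kips.
Base metal shear (0.25 in plate): yield φR_n = 1.0×0.6×50×0.25×17.375 = 130.3 kips; rupture φR_n = 0.75×0.6×65×0.25×17.375 = 127.1 kips; take 127.1 kips (rupture).
Tension yield (gross): A_g = 6.1875×0.25 = 1.5469 in². φR_n = 0.90 × 50 × 1.5469 = 69.6 kips.
Governing: min(165.8, 127.1, 69.6) = 69.6 kips → gross-section yield.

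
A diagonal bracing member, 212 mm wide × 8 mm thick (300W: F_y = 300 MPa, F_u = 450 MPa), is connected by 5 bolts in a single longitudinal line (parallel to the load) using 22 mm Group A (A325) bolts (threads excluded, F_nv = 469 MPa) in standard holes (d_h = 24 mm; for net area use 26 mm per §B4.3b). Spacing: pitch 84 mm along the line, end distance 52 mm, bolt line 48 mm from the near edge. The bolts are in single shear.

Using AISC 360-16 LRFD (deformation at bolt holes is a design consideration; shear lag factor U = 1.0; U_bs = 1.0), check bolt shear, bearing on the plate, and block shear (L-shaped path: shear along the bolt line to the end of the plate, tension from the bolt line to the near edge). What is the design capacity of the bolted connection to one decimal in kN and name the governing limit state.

Bolt shear: A_b = π(22)²/4 = 380.13 mm². φR_n = 0.75 × 469 × 380.13 × 5 × 1 = 668.6 kN.
Bearing (8 mm plate, F_u = 450 MPa): end bolts L_c = 52 − 24/2 = 40, R_n = min(1.2×40×8×450, 2.4×22×8×450) = 172.8 kN/bolt; interior L_c = 84 − 24 = 60, R_n = 190.08 kN/bolt. φR_n = 0.75 × (1×172.8 + 4×190.08) = 699.8 kN.
Block shear: shear path 1×[52+4×84] = 1×388 mm, A_gv = 3104, A_nv = 1×(388 − 4.5×26)×8 = 2168 mm²; tension to near edge: (48 − 0.5×26)×8 = 280 mm². R_n = min(0.6×450×2168, 0.6×300×3104) + 1.0×450×280 = min(585.36, 558.72) + 126 = 684.72 kN. φR_n = 0.75 × 684.72 = 513.5 kN.
Governing: min(668.6, 699.8, 513.5) = 513.5 kN → block shear.

513.5 kN (block shear governs)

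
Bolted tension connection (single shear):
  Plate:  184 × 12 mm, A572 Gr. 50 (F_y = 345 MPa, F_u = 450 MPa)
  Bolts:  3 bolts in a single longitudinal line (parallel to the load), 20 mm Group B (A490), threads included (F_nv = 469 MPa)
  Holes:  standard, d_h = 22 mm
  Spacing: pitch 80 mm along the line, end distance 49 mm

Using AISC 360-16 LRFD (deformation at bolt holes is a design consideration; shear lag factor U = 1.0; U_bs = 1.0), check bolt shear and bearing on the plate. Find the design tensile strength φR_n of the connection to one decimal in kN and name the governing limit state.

Bolt shear: A_b = π(20)²/4 = 314.16 mm². φR_n = 0.75 × 469 × 314.16 × 3 × 1 = 331.5 kN.
Bearing (12 mm plate, F_u = 450 MPa): end bolts L_c = 49 − 22/2 = 38, R_n = min(1.2×38×12×450, 2.4×20×12×450) = 246.24 kN/bolt; interior L_c = 80 − 22 = 58, R_n = 259.2 kN/bolt. φR_n = 0.75 × (1×246.24 + 2×259.2) = 573.5 kN.
Governing: min(331.5, 573.5) = 331.5 kN → bolt shear.

331.5 kN (bolt shear governs)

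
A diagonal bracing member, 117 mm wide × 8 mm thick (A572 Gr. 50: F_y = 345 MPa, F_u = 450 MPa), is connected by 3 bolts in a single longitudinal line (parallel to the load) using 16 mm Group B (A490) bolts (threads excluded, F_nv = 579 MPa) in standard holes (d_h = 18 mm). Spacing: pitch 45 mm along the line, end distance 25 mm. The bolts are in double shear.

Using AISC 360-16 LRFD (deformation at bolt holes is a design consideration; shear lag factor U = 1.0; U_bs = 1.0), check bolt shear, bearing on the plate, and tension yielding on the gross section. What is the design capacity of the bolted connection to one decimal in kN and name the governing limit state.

226.8 kN (bearing governs)

Bolt shear: A_b = π(16)²/4 = 201.06 mm². φR_n = 0.75 × 579 × 201.06 × 3 × 2 = 523.9 kN.
Bearing (8 mm plate, F_u = 450 MPa): end bolts L_c = 25 − 18/2 = 16, R_n = min(1.2×16×8×450, 2.4×16×8×450) = 69.12 kN/bolt; interior L_c = 45 − 18 = 27, R_n = 116.64 kN/bolt. φR_n = 0.75 × (1×69.12 + 2×116.64) = 226.8 kN.
Tension yield (gross): A_g = 117×8 = 936 mm². φR_n = 0.90 × 345 × 936 = 290.6 kN.
Governing: min(523.9, 226.8, 290.6) = 226.8 kN → bearing.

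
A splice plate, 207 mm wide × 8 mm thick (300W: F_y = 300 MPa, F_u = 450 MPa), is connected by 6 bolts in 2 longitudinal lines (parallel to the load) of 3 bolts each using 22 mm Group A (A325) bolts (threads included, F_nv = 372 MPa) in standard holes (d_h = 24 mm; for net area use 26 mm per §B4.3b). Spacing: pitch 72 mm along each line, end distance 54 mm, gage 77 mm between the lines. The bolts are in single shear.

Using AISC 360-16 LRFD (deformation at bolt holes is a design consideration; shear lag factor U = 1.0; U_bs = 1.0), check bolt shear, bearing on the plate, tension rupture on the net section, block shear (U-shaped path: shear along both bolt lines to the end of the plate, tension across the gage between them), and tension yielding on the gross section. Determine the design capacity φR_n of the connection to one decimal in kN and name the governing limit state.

Bolt shear: A_b = π(22)²/4 = 380.13 mm². φR_n = 0.75 × 372 × 380.13 × 6 × 1 = 636.3 kN.
Bearing (8 mm plate, F_u = 450 MPa): end bolts L_c = 54 − 24/2 = 42, R_n = min(1.2×42×8×450, 2.4×22×8×450) = 181.44 kN/bolt; interior L_c = 72 − 24 = 48, R_n = 190.08 kN/bolt. φR_n = 0.75 × (2×181.44 + 4×190.08) = 842.4 kN.
Tension rupture (net): A_n = (207 − 2×26)×8 = 1240 mm² (U = 1.0, A_e = A_n). φR_n = 0.75 × 450 × 1240 = 418.5 kN.
Block shear: shear path 2×[54+2×72] = 2×198 mm, A_gv = 3168, A_nv = 2×(198 − 2.5×26)×8 = 2128 mm²; tension across gage: (77 − 1×26)×8 = 408 mm². R_n = min(0.6×450×2128, 0.6×300×3168) + 1.0×450×408 = min(574.56, 570.24) + 183.6 = 753.84 kN. φR_n = 0.75 × 753.84 = 565.4 kN.
Tension yield (gross): A_g = 207×8 = 1656 mm². φR_n = 0.90 × 300 × 1656 = 447.1 kN.
Governing: min(636.3, 842.4, 418.5, 565.4, 447.1) = 418.5 kN → net-section rupture.

418.5 kN (net-section rupture governs)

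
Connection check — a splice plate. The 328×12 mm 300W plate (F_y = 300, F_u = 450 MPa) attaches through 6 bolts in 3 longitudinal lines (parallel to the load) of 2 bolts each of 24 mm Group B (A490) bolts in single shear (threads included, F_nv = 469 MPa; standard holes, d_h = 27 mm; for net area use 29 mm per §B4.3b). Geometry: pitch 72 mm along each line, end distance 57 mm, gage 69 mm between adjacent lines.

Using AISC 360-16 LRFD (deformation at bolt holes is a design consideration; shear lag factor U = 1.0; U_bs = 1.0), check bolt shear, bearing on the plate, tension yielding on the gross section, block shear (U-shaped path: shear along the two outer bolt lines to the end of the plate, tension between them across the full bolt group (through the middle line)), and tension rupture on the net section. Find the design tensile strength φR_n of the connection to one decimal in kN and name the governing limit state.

739.5 kN (block shear governs)

Bolt shear: A_b = π(24)²/4 = 452.39 mm². φR_n = 0.75 × 469 × 452.39 × 6 × 1 = 954.8 kN.
Bearing (12 mm plate, F_u = 450 MPa): end bolts L_c = 57 − 27/2 = 43.5, R_n = min(1.2×43.5×12×450, 2.4×24×12×450) = 281.88 kN/bolt; interior L_c = 72 − 27 = 45, R_n = 291.6 kN/bolt. φR_n = 0.75 × (3×281.88 + 3×291.6) = 1290.3 kN.
Tension yield (gross): A_g = 328×12 = 3936 mm². φR_n = 0.90 × 300 × 3936 = 1062.7 kN.
Block shear: shear path 2×[57+1×72] = 2×129 mm, A_gv = 3096, A_nv = 2×(129 − 1.5×29)×12 = 2052 mm²; tension across gage: (138 − 2×29)×12 = 960 mm². R_n = min(0.6×450×2052, 0.6×300×3096) + 1.0×450×960 = min(554.04, 557.28) + 432 = 986.04 kN. φR_n = 0.75 × 986.04 = 739.5 kN.
Tension rupture (net): A_n = (328 − 3×29)×12 = 2892 mm² (U = 1.0, A_e = A_n). φR_n = 0.75 × 450 × 2892 = 976.1 kN.
Governing: min(954.8, 1290.3, 1062.7, 739.5, 976.1) = 739.5 kN → block shear.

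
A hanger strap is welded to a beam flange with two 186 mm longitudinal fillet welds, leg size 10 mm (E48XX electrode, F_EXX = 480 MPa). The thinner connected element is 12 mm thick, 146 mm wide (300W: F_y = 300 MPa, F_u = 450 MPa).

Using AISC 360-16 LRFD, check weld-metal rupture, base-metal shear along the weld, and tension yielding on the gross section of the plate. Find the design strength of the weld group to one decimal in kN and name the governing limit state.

473.0 kN (gross-section yield governs)

Weld metal: throat = 0.707×10 = 7.07 mm, L = 2×186 = 372 mm. φR_n = 0.75 × 0.6 × 480 × 7.07 × 372 = 568.1 kN.
Base metal shear (12 mm plate): yield φR_n = 1.0×0.6×300×12×372 = 803.5 kN; rupture φR_n = 0.75×0.6×450×12×372 = 904.0 kN; take 803.5 kN (yield).
Tension yield (gross): A_g = 146×12 = 1752 mm². φR_n = 0.90 × 300 × 1752 = 473.0 kN.
Governing: min(568.1, 803.5, 473.0) = 473.0 kN → gross-section yield.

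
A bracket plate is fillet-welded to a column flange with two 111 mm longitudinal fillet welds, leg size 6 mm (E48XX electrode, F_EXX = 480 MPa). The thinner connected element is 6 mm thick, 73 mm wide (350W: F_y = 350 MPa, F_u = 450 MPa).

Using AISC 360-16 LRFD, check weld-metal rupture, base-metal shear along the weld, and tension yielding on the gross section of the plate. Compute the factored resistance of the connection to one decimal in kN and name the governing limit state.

Weld metal: throat = 0.707×6 = 4.242 mm, L = 2×111 = 222 mm. φR_n = 0.75 × 0.6 × 480 × 4.242 × 222 = 203.4 kN.
Base metal shear (6 mm plate): yield φR_n = 1.0×0.6×350×6×222 = 279.7 kN; rupture φR_n = 0.75×0.6×450×6×222 = 269.7 kN; take 269.7 kN (rupture).
Tension yield (gross): A_g = 73×6 = 438 mm². φR_n = 0.90 × 350 × 438 = 138.0 kN.
Governing: min(203.4, 269.7, 138.0) = 138.0 kN → gross-section yield.

138.0 kN (gross-section yield governs)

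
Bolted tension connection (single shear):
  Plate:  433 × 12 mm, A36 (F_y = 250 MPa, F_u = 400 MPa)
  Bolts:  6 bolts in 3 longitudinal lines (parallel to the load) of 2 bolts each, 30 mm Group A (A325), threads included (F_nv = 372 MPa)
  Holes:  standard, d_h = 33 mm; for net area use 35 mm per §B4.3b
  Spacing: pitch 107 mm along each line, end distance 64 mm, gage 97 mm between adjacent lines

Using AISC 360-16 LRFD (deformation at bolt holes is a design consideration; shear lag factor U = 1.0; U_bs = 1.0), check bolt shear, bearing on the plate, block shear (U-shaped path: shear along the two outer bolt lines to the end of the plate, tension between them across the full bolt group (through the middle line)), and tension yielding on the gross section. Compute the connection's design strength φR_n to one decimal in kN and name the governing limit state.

Bolt shear: A_b = π(30)²/4 = 706.86 mm². φR_n = 0.75 × 372 × 706.86 × 6 × 1 = 1183.3 kN.
Bearing (12 mm plate, F_u = 400 MPa): end bolts L_c = 64 − 33/2 = 47.5, R_n = min(1.2×47.5×12×400, 2.4×30×12×400) = 273.6 kN/bolt; interior L_c = 107 − 33 = 74, R_n = 345.6 kN/bolt. φR_n = 0.75 × (3×273.6 + 3×345.6) = 1393.2 kN.
Block shear: shear path 2×[64+1×107] = 2×171 mm, A_gv = 4104, A_nv = 2×(171 − 1.5×35)×12 = 2844 mm²; tension across gage: (194 − 2×35)×12 = 1488 mm². R_n = min(0.6×400×2844, 0.6×250×4104) + 1.0×400×1488 = min(682.56, 615.6) + 595.2 = 1210.8 kN. φR_n = 0.75 × 1210.8 = 908.1 kN.
Tension yield (gross): A_g = 433×12 = 5196 mm². φR_n = 0.90 × 250 × 5196 = 1169.1 kN.
Governing: min(1183.3, 1393.2, 908.1, 1169.1) = 908.1 kN → block shear.

908.1 kN (block shear governs)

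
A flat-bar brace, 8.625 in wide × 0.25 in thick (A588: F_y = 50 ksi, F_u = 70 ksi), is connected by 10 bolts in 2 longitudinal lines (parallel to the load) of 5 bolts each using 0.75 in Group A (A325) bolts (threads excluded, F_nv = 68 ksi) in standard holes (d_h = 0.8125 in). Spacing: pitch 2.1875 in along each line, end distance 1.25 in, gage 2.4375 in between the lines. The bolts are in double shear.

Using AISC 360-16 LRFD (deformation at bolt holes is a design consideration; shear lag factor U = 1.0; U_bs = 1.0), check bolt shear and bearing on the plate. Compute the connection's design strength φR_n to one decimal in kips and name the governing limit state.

199.8 kips (bearing governs)

Bolt shear: A_b = π(0.75)²/4 = 0.44179 in². φR_n = 0.75 × 68 × 0.44179 × 10 × 2 = 450.6 kips.
Bearing (0.25 in plate, F_u = 70 ksi): end bolts L_c = 1.25 − 0.8125/2 = 0.84375, R_n = min(1.2×0.84375×0.25×70, 2.4×0.75×0.25×70) = 17.719 kips/bolt; interior L_c = 2.1875 − 0.8125 = 1.375, R_n = 28.875 kips/bolt. φR_n = 0.75 × (2×17.719 + 8×28.875) = 199.8 kips.
Governing: min(450.6, 199.8) = 199.8 kips → bearing.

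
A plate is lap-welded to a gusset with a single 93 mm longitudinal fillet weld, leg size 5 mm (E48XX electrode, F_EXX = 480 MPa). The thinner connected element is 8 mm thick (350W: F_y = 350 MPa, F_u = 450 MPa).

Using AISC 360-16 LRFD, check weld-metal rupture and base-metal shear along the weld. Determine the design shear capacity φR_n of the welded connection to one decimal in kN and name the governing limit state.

71.0 kN (weld metal governs)

Weld metal: throat = 0.707×5 = 3.535 mm, L = 93 mm. φR_n = 0.75 × 0.6 × 480 × 3.535 × 93 = 71.0 kN.
Base metal shear (8 mm plate): yield φR_n = 1.0×0.6×350×8×93 = 156.2 kN; rupture φR_n = 0.75×0.6×450×8×93 = 150.7 kN; take 150.7 kN (rupture).
Governing: min(71.0, 150.7) = 71.0 kN → weld metal.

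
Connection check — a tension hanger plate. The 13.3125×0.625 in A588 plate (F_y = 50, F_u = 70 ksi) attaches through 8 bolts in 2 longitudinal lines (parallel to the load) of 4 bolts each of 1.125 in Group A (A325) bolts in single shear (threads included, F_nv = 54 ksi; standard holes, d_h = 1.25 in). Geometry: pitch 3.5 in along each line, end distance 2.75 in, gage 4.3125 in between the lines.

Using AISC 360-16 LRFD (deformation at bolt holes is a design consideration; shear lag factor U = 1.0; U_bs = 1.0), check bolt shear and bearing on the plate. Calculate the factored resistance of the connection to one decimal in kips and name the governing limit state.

Bolt shear: A_b = π(1.125)²/4 = 0.99402 in². φR_n = 0.75 × 54 × 0.99402 × 8 × 1 = 322.1 kips.
Bearing (0.625 in plate, F_u = 70 ksi): end bolts L_c = 2.75 − 1.25/2 = 2.125, R_n = min(1.2×2.125×0.625×70, 2.4×1.125×0.625×70) = 111.56 kips/bolt; interior L_c = 3.5 − 1.25 = 2.25, R_n = 118.13 kips/bolt. φR_n = 0.75 × (2×111.56 + 6×118.13) = 698.9 kips.
Governing: min(322.1, 698.9) = 322.1 kips → bolt shear.

322.1 kips (bolt shear governs)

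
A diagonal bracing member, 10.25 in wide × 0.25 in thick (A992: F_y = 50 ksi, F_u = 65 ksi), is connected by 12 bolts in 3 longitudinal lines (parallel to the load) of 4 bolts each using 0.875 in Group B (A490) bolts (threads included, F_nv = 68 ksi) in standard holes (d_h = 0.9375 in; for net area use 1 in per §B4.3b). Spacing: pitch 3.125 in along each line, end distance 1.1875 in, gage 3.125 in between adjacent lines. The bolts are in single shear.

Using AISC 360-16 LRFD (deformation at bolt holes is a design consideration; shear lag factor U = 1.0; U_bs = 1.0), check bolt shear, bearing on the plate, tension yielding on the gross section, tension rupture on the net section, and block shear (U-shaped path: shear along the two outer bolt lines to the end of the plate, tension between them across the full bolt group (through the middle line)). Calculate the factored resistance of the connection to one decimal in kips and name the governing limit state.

Bolt shear: A_b = π(0.875)²/4 = 0.60132 in². φR_n = 0.75 × 68 × 0.60132 × 12 × 1 = 368.0 kips.
Bearing (0.25 in plate, F_u = 65 ksi): end bolts L_c = 1.1875 − 0.9375/2 = 0.71875, R_n = min(1.2×0.71875×0.25×65, 2.4×0.875×0.25×65) = 14.016 kips/bolt; interior L_c = 3.125 − 0.9375 = 2.1875, R_n = 34.125 kips/bolt. φR_n = 0.75 × (3×14.016 + 9×34.125) = 261.9 kips.
Tension yield (gross): A_g = 10.25×0.25 = 2.5625 in². φR_n = 0.90 × 50 × 2.5625 = 115.3 kips.
Tension rupture (net): A_n = (10.25 − 3×1)×0.25 = 1.8125 in² (U = 1.0, A_e = A_n). φR_n = 0.75 × 65 × 1.8125 = 88.4 kips.
Block shear: shear path 2×[1.1875+3×3.125] = 2×10.5625 in, A_gv = 5.2813, A_nv = 2×(10.5625 − 3.5×1)×0.25 = 3.5313 in²; tension across gage: (6.25 − 2×1)×0.25 = 1.0625 in². R_n = min(0.6×65×3.5313, 0.6×50×5.2813) + 1.0×65×1.0625 = min(137.72, 158.44) + 69.063 = 206.78 kips. φR_n = 0.75 × 206.78 = 155.1 kips.
Governing: min(368.0, 261.9, 115.3, 88.4, 155.1) = 88.4 kips → net-section rupture.

88.4 kips (net-section rupture governs)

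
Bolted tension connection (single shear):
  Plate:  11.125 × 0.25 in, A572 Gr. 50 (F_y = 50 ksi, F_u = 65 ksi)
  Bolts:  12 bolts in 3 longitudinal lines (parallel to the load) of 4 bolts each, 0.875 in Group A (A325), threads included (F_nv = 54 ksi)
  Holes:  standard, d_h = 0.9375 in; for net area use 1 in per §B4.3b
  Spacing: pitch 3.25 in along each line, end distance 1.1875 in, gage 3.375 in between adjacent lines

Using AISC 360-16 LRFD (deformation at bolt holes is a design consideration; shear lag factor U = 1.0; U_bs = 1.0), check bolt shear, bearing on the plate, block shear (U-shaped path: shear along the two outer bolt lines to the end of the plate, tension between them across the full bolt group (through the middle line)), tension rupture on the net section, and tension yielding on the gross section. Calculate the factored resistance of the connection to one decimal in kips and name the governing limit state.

Bolt shear: A_b = π(0.875)²/4 = 0.60132 in². φR_n = 0.75 × 54 × 0.60132 × 12 × 1 = 292.2 kips.
Bearing (0.25 in plate, F_u = 65 ksi): end bolts L_c = 1.1875 − 0.9375/2 = 0.71875, R_n = min(1.2×0.71875×0.25×65, 2.4×0.875×0.25×65) = 14.016 kips/bolt; interior L_c = 3.25 − 0.9375 = 2.3125, R_n = 34.125 kips/bolt. φR_n = 0.75 × (3×14.016 + 9×34.125) = 261.9 kips.
Block shear: shear path 2×[1.1875+3×3.25] = 2×10.9375 in, A_gv = 5.4688, A_nv = 2×(10.9375 − 3.5×1)×0.25 = 3.7188 in²; tension across gage: (6.75 − 2×1)×0.25 = 1.1875 in². R_n = min(0.6×65×3.7188, 0.6×50×5.4688) + 1.0×65×1.1875 = min(145.03, 164.06) + 77.188 = 222.22 kips. φR_n = 0.75 × 222.22 = 166.7 kips.
Tension rupture (net): A_n = (11.125 − 3×1)×0.25 = 2.0313 in² (U = 1.0, A_e = A_n). φR_n = 0.75 × 65 × 2.0313 = 99.0 kips.
Tension yield (gross): A_g = 11.125×0.25 = 2.7813 in². φR_n = 0.90 × 50 × 2.7813 = 125.2 kips.
Governing: min(292.2, 261.9, 166.7, 99.0, 125.2) = 99.0 kips → net-section rupture.

99.0 kips (net-section rupture governs)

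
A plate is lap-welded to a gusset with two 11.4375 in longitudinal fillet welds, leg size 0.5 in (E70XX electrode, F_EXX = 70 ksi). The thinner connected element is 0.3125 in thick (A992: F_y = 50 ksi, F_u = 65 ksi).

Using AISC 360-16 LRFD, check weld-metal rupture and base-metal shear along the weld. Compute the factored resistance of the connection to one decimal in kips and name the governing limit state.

Weld metal: throat = 0.707×0.5 = 0.3535 in, L = 2×11.4375 = 22.875 in. φR_n = 0.75 × 0.6 × 70 × 0.3535 × 22.875 = 254.7 kips.
Base metal shear (0.3125 in plate): yield φR_n = 1.0×0.6×50×0.3125×22.875 = 214.5 kips; rupture φR_n = 0.75×0.6×65×0.3125×22.875 = 209.1 kips; take 209.1 kips (rupture).
Governing: min(254.7, 209.1) = 209.1 kips → base-metal shear.

209.1 kips (base-metal shear governs)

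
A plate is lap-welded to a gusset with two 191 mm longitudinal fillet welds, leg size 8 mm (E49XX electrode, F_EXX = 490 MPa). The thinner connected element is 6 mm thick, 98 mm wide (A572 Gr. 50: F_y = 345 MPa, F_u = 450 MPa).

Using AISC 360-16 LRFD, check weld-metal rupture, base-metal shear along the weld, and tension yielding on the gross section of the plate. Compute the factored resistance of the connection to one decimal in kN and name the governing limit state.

182.6 kN (gross-section yield governs)

Weld metal: throat = 0.707×8 = 5.656 mm, L = 2×191 = 382 mm. φR_n = 0.75 × 0.6 × 490 × 5.656 × 382 = 476.4 kN.
Base metal shear (6 mm plate): yield φR_n = 1.0×0.6×345×6×382 = 474.4 kN; rupture φR_n = 0.75×0.6×450×6×382 = 464.1 kN; take 464.1 kN (rupture).
Tension yield (gross): A_g = 98×6 = 588 mm². φR_n = 0.90 × 345 × 588 = 182.6 kN.
Governing: min(476.4, 464.1, 182.6) = 182.6 kN → gross-section yield.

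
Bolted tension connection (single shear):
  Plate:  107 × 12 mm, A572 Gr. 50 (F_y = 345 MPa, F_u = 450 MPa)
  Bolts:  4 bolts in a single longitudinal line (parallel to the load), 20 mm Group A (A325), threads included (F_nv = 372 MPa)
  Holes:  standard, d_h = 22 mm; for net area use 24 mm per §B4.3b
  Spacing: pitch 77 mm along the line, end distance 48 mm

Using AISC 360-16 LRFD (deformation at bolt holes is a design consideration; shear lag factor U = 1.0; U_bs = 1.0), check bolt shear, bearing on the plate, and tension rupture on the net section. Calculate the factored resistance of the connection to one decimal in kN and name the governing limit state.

336.2 kN (net-section rupture governs)

Bolt shear: A_b = π(20)²/4 = 314.16 mm². φR_n = 0.75 × 372 × 314.16 × 4 × 1 = 350.6 kN.
Bearing (12 mm plate, F_u = 450 MPa): end bolts L_c = 48 − 22/2 = 37, R_n = min(1.2×37×12×450, 2.4×20×12×450) = 239.76 kN/bolt; interior L_c = 77 − 22 = 55, R_n = 259.2 kN/bolt. φR_n = 0.75 × (1×239.76 + 3×259.2) = 763.0 kN.
Tension rupture (net): A_n = (107 − 1×24)×12 = 996 mm² (U = 1.0, A_e = A_n). φR_n = 0.75 × 450 × 996 = 336.2 kN.
Governing: min(350.6, 763.0, 336.2) = 336.2 kN → net-section rupture.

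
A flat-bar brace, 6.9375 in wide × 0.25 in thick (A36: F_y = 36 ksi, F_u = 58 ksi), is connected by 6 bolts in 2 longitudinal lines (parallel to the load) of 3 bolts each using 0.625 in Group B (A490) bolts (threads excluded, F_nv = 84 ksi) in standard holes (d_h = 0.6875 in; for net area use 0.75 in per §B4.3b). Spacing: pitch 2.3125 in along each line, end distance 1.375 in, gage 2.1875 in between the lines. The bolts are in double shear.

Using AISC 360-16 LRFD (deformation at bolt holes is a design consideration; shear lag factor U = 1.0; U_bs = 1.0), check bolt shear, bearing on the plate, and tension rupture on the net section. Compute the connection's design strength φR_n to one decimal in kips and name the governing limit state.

Bolt shear: A_b = π(0.625)²/4 = 0.3068 in². φR_n = 0.75 × 84 × 0.3068 × 6 × 2 = 231.9 kips.
Bearing (0.25 in plate, F_u = 58 ksi): end bolts L_c = 1.375 − 0.6875/2 = 1.03125, R_n = min(1.2×1.03125×0.25×58, 2.4×0.625×0.25×58) = 17.944 kips/bolt; interior L_c = 2.3125 − 0.6875 = 1.625, R_n = 21.75 kips/bolt. φR_n = 0.75 × (2×17.944 + 4×21.75) = 92.2 kips.
Tension rupture (net): A_n = (6.9375 − 2×0.75)×0.25 = 1.3594 in² (U = 1.0, A_e = A_n). φR_n = 0.75 × 58 × 1.3594 = 59.1 kips.
Governing: min(231.9, 92.2, 59.1) = 59.1 kips → net-section rupture.

59.1 kips (net-section rupture governs)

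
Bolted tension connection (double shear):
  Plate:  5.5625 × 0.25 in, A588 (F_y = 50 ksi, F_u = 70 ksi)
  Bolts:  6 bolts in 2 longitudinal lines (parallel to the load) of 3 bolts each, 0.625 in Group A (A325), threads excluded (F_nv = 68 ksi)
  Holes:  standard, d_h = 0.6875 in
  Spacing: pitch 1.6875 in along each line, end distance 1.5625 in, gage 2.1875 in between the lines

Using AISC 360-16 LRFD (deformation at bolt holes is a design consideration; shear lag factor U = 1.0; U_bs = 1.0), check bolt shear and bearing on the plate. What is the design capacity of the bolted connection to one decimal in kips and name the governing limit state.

Bolt shear: A_b = π(0.625)²/4 = 0.3068 in². φR_n = 0.75 × 68 × 0.3068 × 6 × 2 = 187.8 kips.
Bearing (0.25 in plate, F_u = 70 ksi): end bolts L_c = 1.5625 − 0.6875/2 = 1.21875, R_n = min(1.2×1.21875×0.25×70, 2.4×0.625×0.25×70) = 25.594 kips/bolt; interior L_c = 1.6875 − 0.6875 = 1, R_n = 21 kips/bolt. φR_n = 0.75 × (2×25.594 + 4×21) = 101.4 kips.
Governing: min(187.8, 101.4) = 101.4 kips → bearing.

101.4 kips (bearing governs)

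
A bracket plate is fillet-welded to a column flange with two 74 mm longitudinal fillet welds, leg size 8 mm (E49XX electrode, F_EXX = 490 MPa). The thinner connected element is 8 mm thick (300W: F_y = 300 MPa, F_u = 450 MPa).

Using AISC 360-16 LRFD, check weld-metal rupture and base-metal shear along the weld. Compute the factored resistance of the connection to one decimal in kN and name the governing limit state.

Weld metal: throat = 0.707×8 = 5.656 mm, L = 2×74 = 148 mm. φR_n = 0.75 × 0.6 × 490 × 5.656 × 148 = 184.6 kN.
Base metal shear (8 mm plate): yield φR_n = 1.0×0.6×300×8×148 = 213.1 kN; rupture φR_n = 0.75×0.6×450×8×148 = 239.8 kN; take 213.1 kN (yield).
Governing: min(184.6, 213.1) = 184.6 kN → weld metal.

184.6 kN (weld metal governs)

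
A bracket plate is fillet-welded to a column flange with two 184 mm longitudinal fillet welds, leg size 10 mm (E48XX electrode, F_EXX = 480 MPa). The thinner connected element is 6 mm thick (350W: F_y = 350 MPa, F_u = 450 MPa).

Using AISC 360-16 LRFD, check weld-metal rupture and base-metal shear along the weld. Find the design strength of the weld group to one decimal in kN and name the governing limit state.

447.1 kN (base-metal shear governs)

Weld metal: throat = 0.707×10 = 7.07 mm, L = 2×184 = 368 mm. φR_n = 0.75 × 0.6 × 480 × 7.07 × 368 = 562.0 kN.
Base metal shear (6 mm plate): yield φR_n = 1.0×0.6×350×6×368 = 463.7 kN; rupture φR_n = 0.75×0.6×450×6×368 = 447.1 kN; take 447.1 kN (rupture).
Governing: min(562.0, 447.1) = 447.1 kN → base-metal shear.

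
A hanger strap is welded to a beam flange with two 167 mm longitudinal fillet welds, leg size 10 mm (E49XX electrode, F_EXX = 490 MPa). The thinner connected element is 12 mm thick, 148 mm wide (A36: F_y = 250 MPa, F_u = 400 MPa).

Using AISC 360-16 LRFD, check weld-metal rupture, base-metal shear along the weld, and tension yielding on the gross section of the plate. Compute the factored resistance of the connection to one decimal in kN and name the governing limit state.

Weld metal: throat = 0.707×10 = 7.07 mm, L = 2×167 = 334 mm. φR_n = 0.75 × 0.6 × 490 × 7.07 × 334 = 520.7 kN.
Base metal shear (12 mm plate): yield φR_n = 1.0×0.6×250×12×334 = 601.2 kN; rupture φR_n = 0.75×0.6×400×12×334 = 721.4 kN; take 601.2 kN (yield).
Tension yield (gross): A_g = 148×12 = 1776 mm². φR_n = 0.90 × 250 × 1776 = 399.6 kN.
Governing: min(520.7, 601.2, 399.6) = 399.6 kN → gross-section yield.

399.6 kN (gross-section yield governs)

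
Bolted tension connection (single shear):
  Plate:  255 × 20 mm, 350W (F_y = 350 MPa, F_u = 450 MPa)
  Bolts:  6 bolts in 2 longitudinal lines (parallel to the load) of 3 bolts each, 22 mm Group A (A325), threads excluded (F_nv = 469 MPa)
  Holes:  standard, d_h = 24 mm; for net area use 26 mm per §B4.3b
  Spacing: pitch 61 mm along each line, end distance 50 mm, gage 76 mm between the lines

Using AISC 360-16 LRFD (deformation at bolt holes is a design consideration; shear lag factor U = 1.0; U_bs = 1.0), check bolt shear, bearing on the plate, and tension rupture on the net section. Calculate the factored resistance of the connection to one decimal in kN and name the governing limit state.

Bolt shear: A_b = π(22)²/4 = 380.13 mm². φR_n = 0.75 × 469 × 380.13 × 6 × 1 = 802.3 kN.
Bearing (20 mm plate, F_u = 450 MPa): end bolts L_c = 50 − 24/2 = 38, R_n = min(1.2×38×20×450, 2.4×22×20×450) = 410.4 kN/bolt; interior L_c = 61 − 24 = 37, R_n = 399.6 kN/bolt. φR_n = 0.75 × (2×410.4 + 4×399.6) = 1814.4 kN.
Tension rupture (net): A_n = (255 − 2×26)×20 = 4060 mm² (U = 1.0, A_e = A_n). φR_n = 0.75 × 450 × 4060 = 1370.3 kN.
Governing: min(802.3, 1814.4, 1370.3) = 802.3 kN → bolt shear.

802.3 kN (bolt shear governs)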